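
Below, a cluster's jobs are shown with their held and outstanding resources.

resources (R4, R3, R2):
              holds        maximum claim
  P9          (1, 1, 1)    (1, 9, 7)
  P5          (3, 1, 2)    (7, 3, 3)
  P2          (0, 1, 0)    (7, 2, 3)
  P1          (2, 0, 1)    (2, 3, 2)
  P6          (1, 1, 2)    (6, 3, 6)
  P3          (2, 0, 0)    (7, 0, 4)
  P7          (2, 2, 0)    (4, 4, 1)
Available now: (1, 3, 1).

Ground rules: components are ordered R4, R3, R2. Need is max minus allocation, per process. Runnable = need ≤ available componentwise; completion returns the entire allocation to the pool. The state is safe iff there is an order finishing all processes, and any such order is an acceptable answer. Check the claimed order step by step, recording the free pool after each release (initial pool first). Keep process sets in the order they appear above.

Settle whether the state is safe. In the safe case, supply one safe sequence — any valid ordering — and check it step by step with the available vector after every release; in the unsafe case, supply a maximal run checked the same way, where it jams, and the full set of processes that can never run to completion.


SAFE — a valid safe sequence is P1, P7, P5, P6, P2, P3, P9.
Key observation: reading the order forward, P1 is the first process whose need (0, 3, 1) meets the free pool (1, 3, 1) exactly on a resource it requests.
Verifying each step:
  pool = (1, 3, 1)
  P1 needs (0, 3, 1) <= (1, 3, 1) -> finishes; pool += (2, 0, 1) = (3, 3, 2)
  P7 needs (2, 2, 1) <= (3, 3, 2) -> finishes; pool += (2, 2, 0) = (5, 5, 2)
  P5 needs (4, 2, 1) <= (5, 5, 2) -> finishes; pool += (3, 1, 2) = (8, 6, 4)
  P6 needs (5, 2, 4) <= (8, 6, 4) -> finishes; pool += (1, 1, 2) = (9, 7, 6)
  P2 needs (7, 1, 3) <= (9, 7, 6) -> finishes; pool += (0, 1, 0) = (9, 8, 6)
  P3 needs (5, 0, 4) <= (9, 8, 6) -> finishes; pool += (2, 0, 0) = (11, 8, 6)
  P9 needs (0, 8, 6) <= (11, 8, 6) -> finishes; pool += (1, 1, 1) = (12, 9, 7)


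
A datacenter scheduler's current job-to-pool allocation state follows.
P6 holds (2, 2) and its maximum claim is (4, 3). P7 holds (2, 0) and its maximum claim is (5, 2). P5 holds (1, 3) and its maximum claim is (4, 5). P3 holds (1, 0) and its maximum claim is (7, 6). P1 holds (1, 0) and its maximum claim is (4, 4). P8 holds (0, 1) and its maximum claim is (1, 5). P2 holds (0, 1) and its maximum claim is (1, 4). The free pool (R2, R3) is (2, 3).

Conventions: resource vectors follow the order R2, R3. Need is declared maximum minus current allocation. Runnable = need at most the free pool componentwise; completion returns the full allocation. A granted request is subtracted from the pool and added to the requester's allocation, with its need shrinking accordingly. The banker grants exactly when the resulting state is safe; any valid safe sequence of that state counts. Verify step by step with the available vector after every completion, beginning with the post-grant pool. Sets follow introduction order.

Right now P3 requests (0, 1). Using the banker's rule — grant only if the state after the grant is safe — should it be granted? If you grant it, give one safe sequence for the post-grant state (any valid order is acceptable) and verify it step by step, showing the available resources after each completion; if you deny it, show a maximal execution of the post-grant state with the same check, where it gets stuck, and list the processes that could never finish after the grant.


GRANT — the state after the grant stays safe, e.g. via P6, P5, P1, P7, P8, P3, P2.
Key observation: post-grant, (2, 2) remains, and an order beginning with P6 completes everyone.
Check on the post-grant state, step by step:
  pool = (2, 2)
  P6 needs (2, 1) <= (2, 2) -> finishes; pool += (2, 2) = (4, 4)
  P5 needs (3, 2) <= (4, 4) -> finishes; pool += (1, 3) = (5, 7)
  P1 needs (3, 4) <= (5, 7) -> finishes; pool += (1, 0) = (6, 7)
  P7 needs (3, 2) <= (6, 7) -> finishes; pool += (2, 0) = (8, 7)
  P8 needs (1, 4) <= (8, 7) -> finishes; pool += (0, 1) = (8, 8)
  P3 needs (6, 5) <= (8, 8) -> finishes; pool += (1, 1) = (9, 9)
  P2 needs (1, 3) <= (9, 9) -> finishes; pool += (0, 1) = (9, 10)


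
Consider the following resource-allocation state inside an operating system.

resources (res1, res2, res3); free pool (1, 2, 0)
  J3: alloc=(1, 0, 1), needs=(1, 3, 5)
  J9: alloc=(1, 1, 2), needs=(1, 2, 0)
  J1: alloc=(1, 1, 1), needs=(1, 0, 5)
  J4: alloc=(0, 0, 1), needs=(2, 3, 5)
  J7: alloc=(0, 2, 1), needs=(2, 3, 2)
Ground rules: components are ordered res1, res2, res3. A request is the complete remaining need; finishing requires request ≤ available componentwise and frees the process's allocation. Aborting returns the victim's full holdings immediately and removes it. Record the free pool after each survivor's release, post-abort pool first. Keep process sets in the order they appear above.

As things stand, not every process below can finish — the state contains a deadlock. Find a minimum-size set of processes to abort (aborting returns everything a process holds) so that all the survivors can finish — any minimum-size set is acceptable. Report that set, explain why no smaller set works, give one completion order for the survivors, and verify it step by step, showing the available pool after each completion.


Minimum abort set: J3 and J1.
Key observation: the deadlocked J4 becomes finishable only because J3 and J1 released (2, 1, 2); it completes at step 3 below.
No one abort is enough; case by case: J3 alone leaves J1 blocked (short on res3); J9 alone leaves J3 blocked (short on res3); J1 alone leaves J3 blocked (short on res3); J4 alone leaves J3 blocked (short on res3); J7 alone leaves J3 blocked (short on res3).
Survivors finish in the order: J9, J7, J4. Check, step by step (pool after the aborts first):
  pool = (3, 3, 2)
  J9: need (1, 2, 0) fits (3, 3, 2); releases (1, 1, 2), pool now (4, 4, 4)
  J7: need (2, 3, 2) fits (4, 4, 4); releases (0, 2, 1), pool now (4, 6, 5)
  J4: need (2, 3, 5) fits (4, 6, 5); releases (0, 0, 1), pool now (4, 6, 6)


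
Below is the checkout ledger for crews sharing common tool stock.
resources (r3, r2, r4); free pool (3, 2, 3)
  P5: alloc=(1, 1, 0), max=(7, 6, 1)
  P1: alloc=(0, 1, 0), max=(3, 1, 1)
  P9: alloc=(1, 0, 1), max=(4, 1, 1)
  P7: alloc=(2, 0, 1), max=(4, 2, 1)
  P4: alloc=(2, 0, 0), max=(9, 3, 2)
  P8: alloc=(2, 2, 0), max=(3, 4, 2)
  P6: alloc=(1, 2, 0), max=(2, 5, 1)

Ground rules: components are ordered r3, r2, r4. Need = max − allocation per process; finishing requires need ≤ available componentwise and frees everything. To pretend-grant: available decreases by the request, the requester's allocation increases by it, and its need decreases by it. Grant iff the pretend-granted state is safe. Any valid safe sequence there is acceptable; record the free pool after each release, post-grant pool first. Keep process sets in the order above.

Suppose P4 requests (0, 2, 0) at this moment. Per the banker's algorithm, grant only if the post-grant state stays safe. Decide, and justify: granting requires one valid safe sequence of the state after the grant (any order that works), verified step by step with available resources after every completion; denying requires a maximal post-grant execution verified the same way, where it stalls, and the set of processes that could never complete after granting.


DENY. Granting would leave the state unsafe.
Key observation: after P1, P9 the pool peaks at (4, 1, 4), and each blocked process is short somewhere: P5 on r3, r2; P7 on r2; P4 on r3; P8 on r2; P6 on r2.
After a pretend grant, a maximal execution: P1, P9 — then nothing else fits. Verifying each step:
  pool = (3, 0, 3)
  P1 needs (3, 0, 1) <= (3, 0, 3) -> finishes; pool += (0, 1, 0) = (3, 1, 3)
  P9 needs (3, 1, 0) <= (3, 1, 3) -> finishes; pool += (1, 0, 1) = (4, 1, 4)
  P5 cannot run: need (6, 5, 1) vs free (4, 1, 4) (insufficient r3 and r2)
  P7 cannot run: need (2, 2, 0) vs free (4, 1, 4) (insufficient r2)
  P4 cannot run: need (7, 1, 2) vs free (4, 1, 4) (insufficient r3)
  P8 cannot run: need (1, 2, 2) vs free (4, 1, 4) (insufficient r2)
  P6 cannot run: need (1, 3, 1) vs free (4, 1, 4) (insufficient r2)
Processes that could never finish after the grant: P5, P7, P4, P8 and P6.


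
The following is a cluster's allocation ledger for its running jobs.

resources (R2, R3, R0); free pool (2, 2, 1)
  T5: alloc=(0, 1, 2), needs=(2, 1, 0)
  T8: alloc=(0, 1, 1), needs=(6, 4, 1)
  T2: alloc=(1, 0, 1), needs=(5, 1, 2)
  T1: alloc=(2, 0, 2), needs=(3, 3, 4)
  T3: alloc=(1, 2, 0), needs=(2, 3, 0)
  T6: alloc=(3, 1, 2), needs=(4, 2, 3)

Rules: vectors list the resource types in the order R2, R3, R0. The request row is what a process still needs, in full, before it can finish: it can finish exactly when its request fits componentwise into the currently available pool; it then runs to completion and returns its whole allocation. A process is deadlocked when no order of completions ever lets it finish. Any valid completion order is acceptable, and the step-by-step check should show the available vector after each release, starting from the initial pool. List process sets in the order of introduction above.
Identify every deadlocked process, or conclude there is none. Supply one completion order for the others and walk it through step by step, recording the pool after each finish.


Deadlocked set: T8, T2, T1 and T6.
Key observation: after T5, T3 the pool peaks at (3, 5, 3), and each blocked process is short somewhere: T8 on R2; T2 on R2; T1 on R0; T6 on R2.
One completion order for the rest: T5, T3. Verifying each step:
  pool = (2, 2, 1)
  run T5 (needs (2, 1, 0), free (2, 2, 1)); after release of (0, 1, 2) the pool is (2, 3, 3)
  run T3 (needs (2, 3, 0), free (2, 3, 3)); after release of (1, 2, 0) the pool is (3, 5, 3)
The blocked processes can never fit:
  T8 cannot run: need (6, 4, 1) vs free (3, 5, 3) (insufficient R2)
  T2 cannot run: need (5, 1, 2) vs free (3, 5, 3) (insufficient R2)
  T1 cannot run: need (3, 3, 4) vs free (3, 5, 3) (insufficient R0)
  T6 cannot run: need (4, 2, 3) vs free (3, 5, 3) (insufficient R2)


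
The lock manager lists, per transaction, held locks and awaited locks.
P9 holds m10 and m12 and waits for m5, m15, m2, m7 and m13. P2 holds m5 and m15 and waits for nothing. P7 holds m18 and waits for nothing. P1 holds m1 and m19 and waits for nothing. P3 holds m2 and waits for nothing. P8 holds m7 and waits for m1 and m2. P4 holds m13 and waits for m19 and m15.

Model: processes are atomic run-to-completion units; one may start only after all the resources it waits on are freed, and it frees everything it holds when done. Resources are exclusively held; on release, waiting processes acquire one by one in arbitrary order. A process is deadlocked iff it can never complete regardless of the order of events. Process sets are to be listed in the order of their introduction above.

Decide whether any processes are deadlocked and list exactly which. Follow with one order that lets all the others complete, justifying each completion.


No process is deadlocked.
Key observation: the wait graph is acyclic; completion cascades from the unblocked processes through everyone else.
The rest can finish in the order P2, P1, P4, P3, P8, P7, P9.
Check, step by step:
  P2 waits on nothing -> runs at once and releases m5 and m15
  P1 waits on nothing -> runs at once and releases m1 and m19
  P4 waits on m19 and m15 — all released -> runs and releases m13
  P3 waits on nothing -> runs at once and releases m2
  P8 waits on m1 and m2 — all released -> runs and releases m7
  P7 waits on nothing -> runs at once and releases m18
  P9 waits on m5, m15, m2, m7 and m13 — all released -> runs and releases m10 and m12


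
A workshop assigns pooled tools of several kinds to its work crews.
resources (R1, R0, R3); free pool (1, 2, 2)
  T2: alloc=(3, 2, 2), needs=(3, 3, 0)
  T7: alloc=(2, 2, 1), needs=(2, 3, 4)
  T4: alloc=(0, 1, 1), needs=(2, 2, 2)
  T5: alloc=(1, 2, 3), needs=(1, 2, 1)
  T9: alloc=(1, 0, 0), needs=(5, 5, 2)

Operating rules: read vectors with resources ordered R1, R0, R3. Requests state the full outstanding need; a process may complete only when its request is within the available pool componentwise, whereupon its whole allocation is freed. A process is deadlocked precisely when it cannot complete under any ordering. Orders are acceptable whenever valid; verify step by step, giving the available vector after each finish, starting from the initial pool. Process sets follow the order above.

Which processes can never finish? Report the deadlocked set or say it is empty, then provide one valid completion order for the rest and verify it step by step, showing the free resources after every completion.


The deadlocked set is empty.
Key observation: T5 leads a chain of completions in which each release enables another process.
A valid finishing order for the others: T5, T7, T4, T2, T9. Step-by-step check:
  pool = (1, 2, 2)
  T5 needs (1, 2, 1) <= (1, 2, 2) -> finishes; pool += (1, 2, 3) = (2, 4, 5)
  T7 needs (2, 3, 4) <= (2, 4, 5) -> finishes; pool += (2, 2, 1) = (4, 6, 6)
  T4 needs (2, 2, 2) <= (4, 6, 6) -> finishes; pool += (0, 1, 1) = (4, 7, 7)
  T2 needs (3, 3, 0) <= (4, 7, 7) -> finishes; pool += (3, 2, 2) = (7, 9, 9)
  T9 needs (5, 5, 2) <= (7, 9, 9) -> finishes; pool += (1, 0, 0) = (8, 9, 9)


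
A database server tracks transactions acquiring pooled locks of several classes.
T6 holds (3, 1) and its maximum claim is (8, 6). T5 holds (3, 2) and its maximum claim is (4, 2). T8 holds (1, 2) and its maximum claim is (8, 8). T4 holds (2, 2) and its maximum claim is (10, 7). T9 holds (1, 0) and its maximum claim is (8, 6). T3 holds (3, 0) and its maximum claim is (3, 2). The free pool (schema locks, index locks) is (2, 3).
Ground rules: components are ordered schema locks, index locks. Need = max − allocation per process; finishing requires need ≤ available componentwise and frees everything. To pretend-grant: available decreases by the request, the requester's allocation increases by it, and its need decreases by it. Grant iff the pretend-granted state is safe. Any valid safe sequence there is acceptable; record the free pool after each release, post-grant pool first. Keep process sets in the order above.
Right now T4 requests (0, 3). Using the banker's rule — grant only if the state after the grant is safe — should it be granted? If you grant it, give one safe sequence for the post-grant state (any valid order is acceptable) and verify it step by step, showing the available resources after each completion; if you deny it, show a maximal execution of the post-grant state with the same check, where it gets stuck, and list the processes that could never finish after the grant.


GRANT — the state after the grant stays safe, e.g. via T5, T3, T4, T6, T9, T8.
Key observation: the transfer keeps a workable pool ((2, 0)); T5 starts the safe sequence.
Check on the post-grant state, step by step:
  pool = (2, 0)
  T5: need (1, 0) fits (2, 0); releases (3, 2), pool now (5, 2)
  T3: need (0, 2) fits (5, 2); releases (3, 0), pool now (8, 2)
  T4: need (8, 2) fits (8, 2); releases (2, 5), pool now (10, 7)
  T6: need (5, 5) fits (10, 7); releases (3, 1), pool now (13, 8)
  T9: need (7, 6) fits (13, 8); releases (1, 0), pool now (14, 8)
  T8: need (7, 6) fits (14, 8); releases (1, 2), pool now (15, 10)


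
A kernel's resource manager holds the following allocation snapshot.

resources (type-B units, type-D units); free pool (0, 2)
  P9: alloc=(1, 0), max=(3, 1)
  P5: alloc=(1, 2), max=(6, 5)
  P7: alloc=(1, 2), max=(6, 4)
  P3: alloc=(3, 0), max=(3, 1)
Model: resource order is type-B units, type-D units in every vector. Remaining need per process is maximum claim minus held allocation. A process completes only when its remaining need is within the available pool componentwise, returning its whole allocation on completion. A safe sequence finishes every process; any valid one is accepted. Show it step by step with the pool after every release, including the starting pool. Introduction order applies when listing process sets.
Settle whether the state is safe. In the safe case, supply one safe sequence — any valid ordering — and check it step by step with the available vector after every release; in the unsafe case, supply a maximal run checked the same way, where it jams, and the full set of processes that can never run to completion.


The state is UNSAFE.
Key observation: even finishing P3, P9 leaves just (4, 2) free — too little type-B units for any of the remaining processes.
Going as far as possible: P3, P9; after that, nothing fits. Walking it through:
  pool = (0, 2)
  run P3 (needs (0, 1), free (0, 2)); after release of (3, 0) the pool is (3, 2)
  run P9 (needs (2, 1), free (3, 2)); after release of (1, 0) the pool is (4, 2)
  P5 still needs (5, 3) but only (4, 2) is free — short on type-B units and type-D units
  P7 still needs (5, 2) but only (4, 2) is free — short on type-B units
Never able to finish: P5 and P7.


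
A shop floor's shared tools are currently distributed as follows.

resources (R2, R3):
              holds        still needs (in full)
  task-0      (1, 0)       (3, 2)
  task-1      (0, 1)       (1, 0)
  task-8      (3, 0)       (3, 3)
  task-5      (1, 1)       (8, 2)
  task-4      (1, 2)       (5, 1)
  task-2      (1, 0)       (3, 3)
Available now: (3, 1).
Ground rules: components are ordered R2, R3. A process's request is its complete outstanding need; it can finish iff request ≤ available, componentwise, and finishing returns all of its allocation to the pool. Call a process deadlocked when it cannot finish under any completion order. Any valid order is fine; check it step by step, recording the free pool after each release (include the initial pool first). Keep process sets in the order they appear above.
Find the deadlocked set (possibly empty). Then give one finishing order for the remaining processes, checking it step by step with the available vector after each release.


Deadlocked set: task-8, task-5, task-4 and task-2.
Key observation: after task-1, task-0 the pool peaks at (4, 2), and each blocked process is short somewhere: task-8 on R3; task-5 on R2; task-4 on R2; task-2 on R3.
A valid finishing order for the others: task-1, task-0. Check, step by step:
  pool = (3, 1)
  task-1 needs (1, 0) <= (3, 1) -> finishes; pool += (0, 1) = (3, 2)
  task-0 needs (3, 2) <= (3, 2) -> finishes; pool += (1, 0) = (4, 2)
The stuck group stays short no matter what:
  task-8 still needs (3, 3) but only (4, 2) is free — short on R3
  task-5 still needs (8, 2) but only (4, 2) is free — short on R2
  task-4 still needs (5, 1) but only (4, 2) is free — short on R2
  task-2 still needs (3, 3) but only (4, 2) is free — short on R3


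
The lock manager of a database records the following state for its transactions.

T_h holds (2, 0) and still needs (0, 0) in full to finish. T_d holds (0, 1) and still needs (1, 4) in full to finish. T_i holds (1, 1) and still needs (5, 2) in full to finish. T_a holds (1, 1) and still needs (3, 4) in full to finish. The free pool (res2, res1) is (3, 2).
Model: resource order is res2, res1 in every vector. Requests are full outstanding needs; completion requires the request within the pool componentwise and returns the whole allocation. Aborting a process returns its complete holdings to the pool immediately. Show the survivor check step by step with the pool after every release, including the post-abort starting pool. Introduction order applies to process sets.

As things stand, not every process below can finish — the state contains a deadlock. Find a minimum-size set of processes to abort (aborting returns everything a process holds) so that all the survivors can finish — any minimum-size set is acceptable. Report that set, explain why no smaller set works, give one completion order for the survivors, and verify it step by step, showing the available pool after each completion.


Abort T_a.
Key observation: before aborting T_a, T_d was permanently blocked — no order could ever run it; afterwards it completes at step 3.
Why nothing smaller works: aborting no one leaves the state deadlocked as given.
The survivors complete as T_h, T_i, T_d. Step-by-step check (starting from the post-abort pool):
  pool = (4, 3)
  T_h needs (0, 0) <= (4, 3) -> finishes; pool += (2, 0) = (6, 3)
  T_i needs (5, 2) <= (6, 3) -> finishes; pool += (1, 1) = (7, 4)
  T_d needs (1, 4) <= (7, 4) -> finishes; pool += (0, 1) = (7, 5)


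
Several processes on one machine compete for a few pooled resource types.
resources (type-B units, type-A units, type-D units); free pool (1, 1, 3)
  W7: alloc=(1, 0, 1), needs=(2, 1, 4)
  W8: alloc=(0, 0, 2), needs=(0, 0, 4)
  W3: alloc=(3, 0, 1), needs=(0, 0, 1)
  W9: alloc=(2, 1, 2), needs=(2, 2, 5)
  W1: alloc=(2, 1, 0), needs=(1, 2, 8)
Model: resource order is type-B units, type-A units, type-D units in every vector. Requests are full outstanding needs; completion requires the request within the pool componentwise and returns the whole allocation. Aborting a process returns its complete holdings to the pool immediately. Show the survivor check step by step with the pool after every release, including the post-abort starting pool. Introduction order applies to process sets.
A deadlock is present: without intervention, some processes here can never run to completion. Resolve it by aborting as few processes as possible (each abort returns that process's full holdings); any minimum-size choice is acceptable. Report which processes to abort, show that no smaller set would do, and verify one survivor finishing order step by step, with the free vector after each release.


The answer: abort W1.
Key observation: before aborting W1, W9 was permanently blocked — no order could ever run it; afterwards it completes at step 4.
Why nothing smaller works: aborting no one leaves the state deadlocked as given.
Survivors finish in the order: W3, W8, W7, W9. Verifying each step (pool after the aborts first):
  pool = (3, 2, 3)
  W3 needs (0, 0, 1) <= (3, 2, 3) -> finishes; pool += (3, 0, 1) = (6, 2, 4)
  W8 needs (0, 0, 4) <= (6, 2, 4) -> finishes; pool += (0, 0, 2) = (6, 2, 6)
  W7 needs (2, 1, 4) <= (6, 2, 6) -> finishes; pool += (1, 0, 1) = (7, 2, 7)
  W9 needs (2, 2, 5) <= (7, 2, 7) -> finishes; pool += (2, 1, 2) = (9, 3, 9)


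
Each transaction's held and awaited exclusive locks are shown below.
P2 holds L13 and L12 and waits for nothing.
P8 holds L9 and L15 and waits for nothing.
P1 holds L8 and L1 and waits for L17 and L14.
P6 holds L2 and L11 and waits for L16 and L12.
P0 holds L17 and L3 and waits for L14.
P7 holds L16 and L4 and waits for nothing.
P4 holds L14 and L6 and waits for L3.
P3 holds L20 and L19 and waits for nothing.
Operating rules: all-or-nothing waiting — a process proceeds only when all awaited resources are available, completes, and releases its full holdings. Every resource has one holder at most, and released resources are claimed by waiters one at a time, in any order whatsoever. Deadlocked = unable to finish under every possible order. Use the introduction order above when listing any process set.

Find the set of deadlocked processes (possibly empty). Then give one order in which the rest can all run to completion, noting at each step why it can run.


The deadlocked set is P1, P0 and P4.
Key observation: P0 -> P4 -> P0 is a circular wait — nothing in it can go first; P1 waits into the deadlock from upstream.
The rest can finish in the order P3, P2, P7, P8, P6.
Walking it through:
  P3: no waits; runs immediately, freeing L20 and L19
  P2: no waits; runs immediately, freeing L13 and L12
  P7: no waits; runs immediately, freeing L16 and L4
  P8: no waits; runs immediately, freeing L9 and L15
  run P6 (all its waits — L16 and L12 — are resolved); releases L2 and L11


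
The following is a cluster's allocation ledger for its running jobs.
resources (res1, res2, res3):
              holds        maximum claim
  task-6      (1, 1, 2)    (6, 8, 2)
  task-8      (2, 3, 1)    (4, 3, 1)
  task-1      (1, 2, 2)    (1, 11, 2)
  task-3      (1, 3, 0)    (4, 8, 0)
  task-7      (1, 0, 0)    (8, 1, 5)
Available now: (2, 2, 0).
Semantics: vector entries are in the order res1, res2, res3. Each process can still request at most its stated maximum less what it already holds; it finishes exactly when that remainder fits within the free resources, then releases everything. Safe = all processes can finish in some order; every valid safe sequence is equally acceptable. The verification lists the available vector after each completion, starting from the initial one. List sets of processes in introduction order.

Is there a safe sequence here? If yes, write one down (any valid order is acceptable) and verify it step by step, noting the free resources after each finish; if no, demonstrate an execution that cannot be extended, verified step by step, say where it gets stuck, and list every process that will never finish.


The state is SAFE; one workable sequence: task-8, task-3, task-6, task-1, task-7.
Key observation: the order's first zero-slack moment is task-8 ((2, 0, 0) needed, (2, 2, 0) free — a requested resource with nothing to spare).
Walking it through:
  pool = (2, 2, 0)
  run task-8 (needs (2, 0, 0), free (2, 2, 0)); after release of (2, 3, 1) the pool is (4, 5, 1)
  run task-3 (needs (3, 5, 0), free (4, 5, 1)); after release of (1, 3, 0) the pool is (5, 8, 1)
  run task-6 (needs (5, 7, 0), free (5, 8, 1)); after release of (1, 1, 2) the pool is (6, 9, 3)
  run task-1 (needs (0, 9, 0), free (6, 9, 3)); after release of (1, 2, 2) the pool is (7, 11, 5)
  run task-7 (needs (7, 1, 5), free (7, 11, 5)); after release of (1, 0, 0) the pool is (8, 11, 5)


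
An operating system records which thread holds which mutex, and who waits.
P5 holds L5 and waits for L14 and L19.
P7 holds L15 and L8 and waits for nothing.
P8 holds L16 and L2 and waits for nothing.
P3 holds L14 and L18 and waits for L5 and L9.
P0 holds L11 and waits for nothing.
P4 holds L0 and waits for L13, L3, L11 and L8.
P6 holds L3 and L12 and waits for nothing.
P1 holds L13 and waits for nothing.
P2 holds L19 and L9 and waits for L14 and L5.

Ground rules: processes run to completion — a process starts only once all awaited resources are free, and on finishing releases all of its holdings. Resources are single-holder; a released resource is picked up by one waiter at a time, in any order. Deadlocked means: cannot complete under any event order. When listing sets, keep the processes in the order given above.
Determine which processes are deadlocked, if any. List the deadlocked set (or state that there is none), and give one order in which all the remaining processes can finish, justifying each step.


Deadlocked set: P5, P3 and P2.
Key observation: the cycle P5 -> P3 -> P5 can never break — each member waits on the next; P2 is caught in further circular waits.
One completion order for the rest: P8, P7, P0, P6, P1, P4.
Verifying each step:
  run P8 (it waits on nothing); releases L16 and L2
  run P7 (it waits on nothing); releases L15 and L8
  run P0 (it waits on nothing); releases L11
  run P6 (it waits on nothing); releases L3 and L12
  run P1 (it waits on nothing); releases L13
  run P4 (all its waits — L13, L3, L11 and L8 — are resolved); releases L0


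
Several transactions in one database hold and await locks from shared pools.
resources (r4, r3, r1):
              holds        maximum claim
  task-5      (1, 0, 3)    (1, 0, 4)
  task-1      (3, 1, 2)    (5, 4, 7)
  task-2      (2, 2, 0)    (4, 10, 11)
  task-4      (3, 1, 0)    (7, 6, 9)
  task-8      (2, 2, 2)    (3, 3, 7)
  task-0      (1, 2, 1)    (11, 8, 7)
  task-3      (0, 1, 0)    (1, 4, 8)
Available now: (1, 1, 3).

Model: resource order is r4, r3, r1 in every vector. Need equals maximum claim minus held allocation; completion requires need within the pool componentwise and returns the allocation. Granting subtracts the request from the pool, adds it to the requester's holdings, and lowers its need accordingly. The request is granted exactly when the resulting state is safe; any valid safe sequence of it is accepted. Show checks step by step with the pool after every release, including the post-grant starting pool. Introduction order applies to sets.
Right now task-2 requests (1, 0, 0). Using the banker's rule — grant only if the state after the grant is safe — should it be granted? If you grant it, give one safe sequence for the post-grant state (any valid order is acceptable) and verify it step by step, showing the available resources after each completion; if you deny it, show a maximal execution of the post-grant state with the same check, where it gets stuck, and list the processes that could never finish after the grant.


DENY: after the grant no complete ordering would exist.
Key observation: after task-5, task-8, task-1, task-3, task-4 the pool peaks at (9, 6, 10), and each blocked process is short somewhere: task-2 on r3, r1; task-0 on r4.
On the post-grant state, task-5, task-8, task-1, task-3, task-4 is a maximal run — nothing extends it. Check, step by step:
  pool = (0, 1, 3)
  run task-5 (needs (0, 0, 1), free (0, 1, 3)); after release of (1, 0, 3) the pool is (1, 1, 6)
  run task-8 (needs (1, 1, 5), free (1, 1, 6)); after release of (2, 2, 2) the pool is (3, 3, 8)
  run task-1 (needs (2, 3, 5), free (3, 3, 8)); after release of (3, 1, 2) the pool is (6, 4, 10)
  run task-3 (needs (1, 3, 8), free (6, 4, 10)); after release of (0, 1, 0) the pool is (6, 5, 10)
  run task-4 (needs (4, 5, 9), free (6, 5, 10)); after release of (3, 1, 0) the pool is (9, 6, 10)
  blocked: task-2 wants (1, 8, 11), pool (9, 6, 10) — not enough r3 and r1
  blocked: task-0 wants (10, 6, 6), pool (9, 6, 10) — not enough r4
Had the request been granted, task-2 and task-0 could never finish.


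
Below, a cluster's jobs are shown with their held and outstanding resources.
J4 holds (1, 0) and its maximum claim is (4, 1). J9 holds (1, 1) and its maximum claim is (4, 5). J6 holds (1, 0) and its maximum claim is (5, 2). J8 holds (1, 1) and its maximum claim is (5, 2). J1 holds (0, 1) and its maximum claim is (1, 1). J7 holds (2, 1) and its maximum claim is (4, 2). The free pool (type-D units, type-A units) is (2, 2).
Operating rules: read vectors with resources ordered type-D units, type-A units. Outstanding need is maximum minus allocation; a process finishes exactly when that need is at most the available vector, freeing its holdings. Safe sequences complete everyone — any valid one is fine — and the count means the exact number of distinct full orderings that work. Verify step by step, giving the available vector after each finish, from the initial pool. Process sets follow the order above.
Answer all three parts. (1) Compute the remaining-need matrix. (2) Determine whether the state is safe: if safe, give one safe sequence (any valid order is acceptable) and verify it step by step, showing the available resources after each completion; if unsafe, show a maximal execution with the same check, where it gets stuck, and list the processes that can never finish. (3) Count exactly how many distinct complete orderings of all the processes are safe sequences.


(1) Remaining need (order type-D units, type-A units):
  J4: (3, 1)
  J9: (3, 4)
  J6: (4, 2)
  J8: (4, 1)
  J1: (1, 0)
  J7: (2, 1)
(2) SAFE, for example via the order J7, J1, J4, J9, J8, J6.
Key observation: reading the order forward, J7 is the first process whose need (2, 1) meets the free pool (2, 2) exactly on a resource it requests.
Step-by-step check:
  pool = (2, 2)
  J7: need (2, 1) fits (2, 2); releases (2, 1), pool now (4, 3)
  J1: need (1, 0) fits (4, 3); releases (0, 1), pool now (4, 4)
  J4: need (3, 1) fits (4, 4); releases (1, 0), pool now (5, 4)
  J9: need (3, 4) fits (5, 4); releases (1, 1), pool now (6, 5)
  J8: need (4, 1) fits (6, 5); releases (1, 1), pool now (7, 6)
  J6: need (4, 2) fits (7, 6); releases (1, 0), pool now (8, 6)
(3) The exact count: 104 of the possible complete orderings are safe sequences.


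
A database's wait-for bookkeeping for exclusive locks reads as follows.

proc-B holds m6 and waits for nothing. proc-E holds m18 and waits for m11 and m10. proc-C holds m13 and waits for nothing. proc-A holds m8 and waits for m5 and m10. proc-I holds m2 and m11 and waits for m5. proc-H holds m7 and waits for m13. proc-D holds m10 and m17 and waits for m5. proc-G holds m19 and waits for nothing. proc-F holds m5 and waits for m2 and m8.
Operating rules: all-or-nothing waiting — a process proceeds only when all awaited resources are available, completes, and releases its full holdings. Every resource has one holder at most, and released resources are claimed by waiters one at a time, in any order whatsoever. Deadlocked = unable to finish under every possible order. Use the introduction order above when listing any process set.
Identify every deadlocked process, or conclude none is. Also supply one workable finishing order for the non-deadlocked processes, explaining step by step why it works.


Deadlocked set: proc-E, proc-A, proc-I, proc-D and proc-F.
Key observation: the knot is the closed ring of waits proc-F -> proc-A -> proc-D -> proc-F; proc-I is caught in further circular waits and proc-E waits into the deadlock from upstream.
The rest can finish in the order proc-C, proc-H, proc-B, proc-G.
Check, step by step:
  run proc-C (it waits on nothing); releases m13
  run proc-H (all its waits — m13 — are resolved); releases m7
  run proc-B (it waits on nothing); releases m6
  run proc-G (it waits on nothing); releases m19


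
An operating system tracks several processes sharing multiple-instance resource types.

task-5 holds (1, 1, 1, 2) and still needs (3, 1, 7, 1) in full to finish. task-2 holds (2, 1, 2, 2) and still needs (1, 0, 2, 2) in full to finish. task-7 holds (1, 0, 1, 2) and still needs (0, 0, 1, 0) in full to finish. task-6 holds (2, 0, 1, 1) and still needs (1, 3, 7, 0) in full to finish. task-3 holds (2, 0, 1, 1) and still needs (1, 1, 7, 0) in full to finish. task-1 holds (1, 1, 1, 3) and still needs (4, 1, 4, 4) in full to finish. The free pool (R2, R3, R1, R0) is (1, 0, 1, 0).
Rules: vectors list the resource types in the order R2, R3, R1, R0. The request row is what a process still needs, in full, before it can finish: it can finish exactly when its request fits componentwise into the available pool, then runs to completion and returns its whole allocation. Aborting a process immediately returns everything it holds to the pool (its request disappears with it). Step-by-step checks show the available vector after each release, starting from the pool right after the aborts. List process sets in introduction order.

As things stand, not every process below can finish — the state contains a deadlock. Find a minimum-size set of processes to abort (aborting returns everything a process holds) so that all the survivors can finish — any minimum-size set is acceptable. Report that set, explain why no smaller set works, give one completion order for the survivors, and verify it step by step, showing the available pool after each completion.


Minimum abort set: task-5 and task-3.
Key observation: task-6 had no path to completion before; after the abort of task-5 and task-3 ((3, 1, 2, 3) returned), step 4 is where it fits.
No one abort is enough; case by case: task-5 alone leaves task-6 blocked (short on R1); task-2 alone leaves task-5 blocked (short on R1); task-7 alone leaves task-5 blocked (short on R1); task-6 alone leaves task-5 blocked (short on R1); task-3 alone leaves task-5 blocked (short on R1); task-1 alone leaves task-5 blocked (short on R1).
Survivors finish in the order: task-7, task-2, task-1, task-6. Step-by-step check (pool after the aborts first):
  pool = (4, 1, 3, 3)
  run task-7 (needs (0, 0, 1, 0), free (4, 1, 3, 3)); after release of (1, 0, 1, 2) the pool is (5, 1, 4, 5)
  run task-2 (needs (1, 0, 2, 2), free (5, 1, 4, 5)); after release of (2, 1, 2, 2) the pool is (7, 2, 6, 7)
  run task-1 (needs (4, 1, 4, 4), free (7, 2, 6, 7)); after release of (1, 1, 1, 3) the pool is (8, 3, 7, 10)
  run task-6 (needs (1, 3, 7, 0), free (8, 3, 7, 10)); after release of (2, 0, 1, 1) the pool is (10, 3, 8, 11)


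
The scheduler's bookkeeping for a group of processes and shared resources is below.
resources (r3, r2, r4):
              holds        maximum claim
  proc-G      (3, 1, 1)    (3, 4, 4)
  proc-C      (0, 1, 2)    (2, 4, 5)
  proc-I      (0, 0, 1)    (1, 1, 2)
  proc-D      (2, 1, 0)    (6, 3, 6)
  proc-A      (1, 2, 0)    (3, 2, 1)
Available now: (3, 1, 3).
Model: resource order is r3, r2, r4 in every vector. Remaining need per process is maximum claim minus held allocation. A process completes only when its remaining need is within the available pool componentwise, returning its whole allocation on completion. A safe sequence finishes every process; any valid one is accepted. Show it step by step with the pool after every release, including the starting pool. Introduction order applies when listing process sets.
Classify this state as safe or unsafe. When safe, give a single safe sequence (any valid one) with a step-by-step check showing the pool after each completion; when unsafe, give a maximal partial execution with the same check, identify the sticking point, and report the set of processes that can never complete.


SAFE, for example via the order proc-I, proc-A, proc-C, proc-D, proc-G.
Key observation: proc-I is the earliest step where a requested resource binds exactly: need (1, 1, 1), pool (3, 1, 3) at its turn.
Check, step by step:
  pool = (3, 1, 3)
  proc-I needs (1, 1, 1) <= (3, 1, 3) -> finishes; pool += (0, 0, 1) = (3, 1, 4)
  proc-A needs (2, 0, 1) <= (3, 1, 4) -> finishes; pool += (1, 2, 0) = (4, 3, 4)
  proc-C needs (2, 3, 3) <= (4, 3, 4) -> finishes; pool += (0, 1, 2) = (4, 4, 6)
  proc-D needs (4, 2, 6) <= (4, 4, 6) -> finishes; pool += (2, 1, 0) = (6, 5, 6)
  proc-G needs (0, 3, 3) <= (6, 5, 6) -> finishes; pool += (3, 1, 1) = (9, 6, 7)


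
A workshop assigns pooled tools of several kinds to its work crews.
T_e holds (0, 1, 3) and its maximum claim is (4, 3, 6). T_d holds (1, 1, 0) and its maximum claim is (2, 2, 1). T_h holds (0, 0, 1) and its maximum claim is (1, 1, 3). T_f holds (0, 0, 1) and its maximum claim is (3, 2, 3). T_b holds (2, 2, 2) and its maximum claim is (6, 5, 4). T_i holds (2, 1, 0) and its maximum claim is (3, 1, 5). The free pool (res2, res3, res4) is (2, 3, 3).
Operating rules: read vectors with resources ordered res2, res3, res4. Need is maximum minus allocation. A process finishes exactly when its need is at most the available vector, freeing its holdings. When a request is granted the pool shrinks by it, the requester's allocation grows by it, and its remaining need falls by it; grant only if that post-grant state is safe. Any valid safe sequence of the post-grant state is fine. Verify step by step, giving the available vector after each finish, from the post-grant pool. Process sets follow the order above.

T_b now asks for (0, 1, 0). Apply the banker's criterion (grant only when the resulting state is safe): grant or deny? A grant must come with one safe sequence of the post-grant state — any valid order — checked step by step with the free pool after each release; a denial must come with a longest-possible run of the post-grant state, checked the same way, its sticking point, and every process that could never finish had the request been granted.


GRANT. The post-grant state is safe; one safe sequence: T_d, T_f, T_h, T_i, T_b, T_e.
Key observation: after the grant the pool drops to (2, 2, 3), which still lets T_d finish first and unwind the rest.
Verifying the post-grant state step by step:
  pool = (2, 2, 3)
  T_d needs (1, 1, 1) <= (2, 2, 3) -> finishes; pool += (1, 1, 0) = (3, 3, 3)
  T_f needs (3, 2, 2) <= (3, 3, 3) -> finishes; pool += (0, 0, 1) = (3, 3, 4)
  T_h needs (1, 1, 2) <= (3, 3, 4) -> finishes; pool += (0, 0, 1) = (3, 3, 5)
  T_i needs (1, 0, 5) <= (3, 3, 5) -> finishes; pool += (2, 1, 0) = (5, 4, 5)
  T_b needs (4, 2, 2) <= (5, 4, 5) -> finishes; pool += (2, 3, 2) = (7, 7, 7)
  T_e needs (4, 2, 3) <= (7, 7, 7) -> finishes; pool += (0, 1, 3) = (7, 8, 10)


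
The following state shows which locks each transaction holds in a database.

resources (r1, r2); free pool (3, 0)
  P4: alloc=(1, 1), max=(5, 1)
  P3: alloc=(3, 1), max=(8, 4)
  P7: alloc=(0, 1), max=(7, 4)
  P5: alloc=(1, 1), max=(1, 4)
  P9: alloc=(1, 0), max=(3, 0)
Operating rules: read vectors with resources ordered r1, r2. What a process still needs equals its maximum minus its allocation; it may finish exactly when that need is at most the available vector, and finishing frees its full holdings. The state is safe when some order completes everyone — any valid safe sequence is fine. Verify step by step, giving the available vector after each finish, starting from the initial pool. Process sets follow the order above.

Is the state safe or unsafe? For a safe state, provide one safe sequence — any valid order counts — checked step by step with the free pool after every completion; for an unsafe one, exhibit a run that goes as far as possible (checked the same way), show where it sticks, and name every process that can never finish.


UNSAFE — no complete ordering exists.
Key observation: P9, P4 can finish, but then (5, 1) is all there is, and the blocked group's r2 demands exceed it.
The run P9, P4 cannot be extended any further. Step-by-step check:
  pool = (3, 0)
  P9 needs (2, 0) <= (3, 0) -> finishes; pool += (1, 0) = (4, 0)
  P4 needs (4, 0) <= (4, 0) -> finishes; pool += (1, 1) = (5, 1)
  P3 still needs (5, 3) but only (5, 1) is free — short on r2
  P7 still needs (7, 3) but only (5, 1) is free — short on r1 and r2
  P5 still needs (0, 3) but only (5, 1) is free — short on r2
Never able to finish: P3, P7 and P5.
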